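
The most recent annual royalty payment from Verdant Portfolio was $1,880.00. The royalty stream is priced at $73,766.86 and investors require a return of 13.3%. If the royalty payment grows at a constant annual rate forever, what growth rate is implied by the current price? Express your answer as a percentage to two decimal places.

10.48%

P = D₀(1+g)/(r−g) ⇒ P(r−g) = D₀(1+g) ⇒ g(P+D₀) = P·r − D₀
g = (P·r − D₀)/(P + D₀) = ($73,766.86×0.133 − $1,880.00) / ($73,766.86 + $1,880.00) = 0.104842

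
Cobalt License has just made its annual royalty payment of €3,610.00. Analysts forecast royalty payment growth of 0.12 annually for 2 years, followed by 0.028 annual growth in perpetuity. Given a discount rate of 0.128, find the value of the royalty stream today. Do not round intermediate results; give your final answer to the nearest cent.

€43729.65

D_1 = 4043.20000
D_2 = 4528.38400
Terminal value at year 2: TV = D_2×(1+g_2)/(r−g_2) = 4655.17875/0.1 = 46551.78752
P_0 = D_1/(1+r)^1 + D_2/(1+r)^2 + TV/(1+r)^2
    = 3584.39716 + 3558.97591 + 36586.27232 = 43729.64539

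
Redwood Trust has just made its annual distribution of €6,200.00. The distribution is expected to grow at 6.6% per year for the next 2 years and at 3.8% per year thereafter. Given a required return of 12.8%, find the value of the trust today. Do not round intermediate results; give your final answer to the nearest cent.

€75258.42

D_1 = 6609.20000
D_2 = 7045.40720
Terminal value at year 2: TV = D_2×(1+g_2)/(r−g_2) = 7313.13267/0.09 = 81257.02971
P_0 = D_1/(1+r)^1 + D_2/(1+r)^2 + TV/(1+r)^2
    = 5859.21986 + 5537.17054 + 63862.03356 = 75258.42396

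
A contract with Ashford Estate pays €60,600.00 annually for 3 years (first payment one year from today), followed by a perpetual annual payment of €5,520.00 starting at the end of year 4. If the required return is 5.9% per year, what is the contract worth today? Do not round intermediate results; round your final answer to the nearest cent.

€241061.64

PV of 3-year annuity: €60,600.00 × [1 − (1+0.059)^−3] / 0.059 = 162284.68965
Perpetuity value at year 3: €5,520.00 / 0.059 = 93559.32203
PV of perpetuity: 93559.32203 / (1+0.059)^3 = 78776.95426
Total PV = 162284.68965 + 78776.95426 = 241061.64391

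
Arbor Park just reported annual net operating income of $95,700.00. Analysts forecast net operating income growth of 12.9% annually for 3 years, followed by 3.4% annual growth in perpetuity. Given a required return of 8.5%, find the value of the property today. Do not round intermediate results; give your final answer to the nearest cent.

$2497045.37

D_1 = 108045.30000
D_2 = 121983.14370
D_3 = 137718.96924
Terminal value at year 3: TV = D_3×(1+g_2)/(r−g_2) = 142401.41419/0.051 = 2792184.59199
P_0 = D_1/(1+r)^1 + D_2/(1+r)^2 + D_3/(1+r)^3 + TV/(1+r)^3
    = 99580.92166 + 103619.22632 + 107821.29632 + 2186023.92938 = 2497045.37368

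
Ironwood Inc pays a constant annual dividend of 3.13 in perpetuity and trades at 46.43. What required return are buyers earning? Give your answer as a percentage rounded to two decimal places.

P = C/r ⇒ r = C/P = 3.13/46.43 = 0.067413

6.74%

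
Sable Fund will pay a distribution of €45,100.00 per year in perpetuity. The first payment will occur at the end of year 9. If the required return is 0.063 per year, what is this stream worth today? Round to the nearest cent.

€439106.51

Value at end of year 8: C / r = €45,100.00 / 0.063 = €715,873.0159
Discount to today: PV = €715,873.0159 / (1 + 0.063)^8 = €715,873.0159 / 1.630295 = €439,106.51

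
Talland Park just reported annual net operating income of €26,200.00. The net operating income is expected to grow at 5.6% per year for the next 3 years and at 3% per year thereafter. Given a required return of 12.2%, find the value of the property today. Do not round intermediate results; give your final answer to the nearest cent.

D_1 = 27667.20000
D_2 = 29216.56320
D_3 = 30852.69074
Terminal value at year 3: TV = D_3×(1+g_2)/(r−g_2) = 31778.27146/0.092 = 345415.99415
P_0 = D_1/(1+r)^1 + D_2/(1+r)^2 + D_3/(1+r)^3 + TV/(1+r)^3
    = 24658.82353 + 23208.30450 + 21843.11012 + 244547.86326 = 314258.10140

€314258.10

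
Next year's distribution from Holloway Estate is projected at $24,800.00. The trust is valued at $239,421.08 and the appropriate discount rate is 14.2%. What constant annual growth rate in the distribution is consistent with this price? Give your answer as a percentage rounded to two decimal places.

P = D₁/(r−g) ⇒ g = r − D₁/P = 0.142 − $24,800.00/$239,421.08 = 0.038417

3.84%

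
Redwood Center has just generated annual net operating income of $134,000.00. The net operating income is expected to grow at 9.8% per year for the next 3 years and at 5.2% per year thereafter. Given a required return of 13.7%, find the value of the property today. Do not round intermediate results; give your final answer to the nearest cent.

D_1 = 147132.00000
D_2 = 161550.93600
D_3 = 177382.92773
Terminal value at year 3: TV = D_3×(1+g_2)/(r−g_2) = 186606.83997/0.085 = 2195374.58788
P_0 = D_1/(1+r)^1 + D_2/(1+r)^2 + D_3/(1+r)^3 + TV/(1+r)^3
    = 129403.69393 + 124965.04480 + 120678.64485 + 1493575.69856 = 1868623.08214

$1868623.08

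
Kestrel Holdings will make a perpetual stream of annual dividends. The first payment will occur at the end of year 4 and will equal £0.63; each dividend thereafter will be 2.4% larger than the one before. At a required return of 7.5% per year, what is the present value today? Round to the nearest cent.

Value at end of year 3: C₁ / (r − g) = £0.63 / (0.075 − 0.024) = £12.3529
Discount to today: PV = £12.3529 / (1 + 0.075)^3 = £12.3529 / 1.242297 = £9.94

£9.94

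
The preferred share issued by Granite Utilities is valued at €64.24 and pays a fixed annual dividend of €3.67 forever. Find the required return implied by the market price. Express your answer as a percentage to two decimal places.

5.71%

P = C/r ⇒ r = C/P = €3.67/€64.24 = 0.057130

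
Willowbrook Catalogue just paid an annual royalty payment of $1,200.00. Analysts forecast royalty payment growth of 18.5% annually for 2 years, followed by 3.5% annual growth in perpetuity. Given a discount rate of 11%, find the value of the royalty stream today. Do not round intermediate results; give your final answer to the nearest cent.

$21522.16

D_1 = 1422.00000
D_2 = 1685.07000
Terminal value at year 2: TV = D_2×(1+g_2)/(r−g_2) = 1744.04745/0.075 = 23253.96600
P_0 = D_1/(1+r)^1 + D_2/(1+r)^2 + TV/(1+r)^2
    = 1281.08108 + 1367.64061 + 18873.44047 = 21522.16216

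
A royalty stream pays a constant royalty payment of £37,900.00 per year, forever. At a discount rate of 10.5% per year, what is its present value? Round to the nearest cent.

Level perpetuity: PV = C / r = £37,900.00 / 0.105 = £360,952.38

£360952.38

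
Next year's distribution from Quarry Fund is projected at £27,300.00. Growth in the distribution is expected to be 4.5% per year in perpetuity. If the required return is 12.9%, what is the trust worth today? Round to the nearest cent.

£325000.00

Growing perpetuity: P = D₁ / (r − g) = £27,300.0000 / (0.129 − 0.045) = £325,000.00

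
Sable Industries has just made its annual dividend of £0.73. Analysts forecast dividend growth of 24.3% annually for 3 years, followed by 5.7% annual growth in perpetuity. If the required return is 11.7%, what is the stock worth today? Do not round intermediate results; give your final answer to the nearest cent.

£20.44

D_1 = 0.90739
D_2 = 1.12789
D_3 = 1.40196
Terminal value at year 3: TV = D_3×(1+g_2)/(r−g_2) = 1.48187/0.06 = 24.69790
P_0 = D_1/(1+r)^1 + D_2/(1+r)^2 + D_3/(1+r)^3 + TV/(1+r)^3
    = 0.81235 + 0.90398 + 1.00595 + 17.72150 = 20.44378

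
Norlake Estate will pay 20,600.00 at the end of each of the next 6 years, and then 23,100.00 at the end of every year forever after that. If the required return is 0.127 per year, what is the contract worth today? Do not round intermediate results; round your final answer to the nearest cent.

PV of 6-year annuity: 20,600.00 × [1 − (1+0.127)^−6] / 0.127 = 83042.13289
Perpetuity value at year 6: 23,100.00 / 0.127 = 181889.76378
PV of perpetuity: 181889.76378 / (1+0.127)^6 = 88769.70214
Total PV = 83042.13289 + 88769.70214 = 171811.83503

171811.84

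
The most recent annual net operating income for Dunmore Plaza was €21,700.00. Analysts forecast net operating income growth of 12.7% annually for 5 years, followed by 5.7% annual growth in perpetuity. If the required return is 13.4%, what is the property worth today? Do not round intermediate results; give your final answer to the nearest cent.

D_1 = 24455.90000
D_2 = 27561.79930
D_3 = 31062.14781
D_4 = 35007.04058
D_5 = 39452.93474
Terminal value at year 5: TV = D_5×(1+g_2)/(r−g_2) = 41701.75202/0.077 = 541581.19503
P_0 = D_1/(1+r)^1 + D_2/(1+r)^2 + D_3/(1+r)^3 + D_4/(1+r)^4 + D_5/(1+r)^5 + TV/(1+r)^5
    = 21566.04938 + 21432.92562 + 21300.62361 + 21169.13828 + 21038.46459 + 288800.74115 = 395307.94263

€395307.94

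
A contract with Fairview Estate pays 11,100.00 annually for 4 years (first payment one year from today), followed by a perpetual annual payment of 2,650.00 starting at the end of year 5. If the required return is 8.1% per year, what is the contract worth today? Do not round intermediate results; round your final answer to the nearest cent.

PV of 4-year annuity: 11,100.00 × [1 − (1+0.081)^−4] / 0.081 = 36682.92233
Perpetuity value at year 4: 2,650.00 / 0.081 = 32716.04938
PV of perpetuity: 32716.04938 / (1+0.081)^4 = 23958.41477
Total PV = 36682.92233 + 23958.41477 = 60641.33710

60641.34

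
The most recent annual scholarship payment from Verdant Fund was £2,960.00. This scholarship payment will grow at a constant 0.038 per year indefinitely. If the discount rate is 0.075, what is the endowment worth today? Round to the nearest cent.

D₁ = D₀ × (1 + g) = £2,960.00 × 1.038 = £3,072.4800
Growing perpetuity: P = D₁ / (r − g) = £3,072.4800 / (0.075 − 0.038) = £83,040.00

£83040.00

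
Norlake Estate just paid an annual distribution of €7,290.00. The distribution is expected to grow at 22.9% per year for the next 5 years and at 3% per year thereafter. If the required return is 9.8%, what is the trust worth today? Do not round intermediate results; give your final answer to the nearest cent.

€245767.24

D_1 = 8959.41000
D_2 = 11011.11489
D_3 = 13532.66020
D_4 = 16631.63939
D_5 = 20440.28480
Terminal value at year 5: TV = D_5×(1+g_2)/(r−g_2) = 21053.49335/0.068 = 309610.19631
P_0 = D_1/(1+r)^1 + D_2/(1+r)^2 + D_3/(1+r)^3 + D_4/(1+r)^4 + D_5/(1+r)^5 + TV/(1+r)^5
    = 8159.75410 + 9133.27667 + 10222.94812 + 11442.62590 + 12807.82079 + 194000.81490 = 245767.24047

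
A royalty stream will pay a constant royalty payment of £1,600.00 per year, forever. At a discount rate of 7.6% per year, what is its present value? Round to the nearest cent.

Level perpetuity: PV = C / r = £1,600.00 / 0.076 = £21,052.63

£21052.63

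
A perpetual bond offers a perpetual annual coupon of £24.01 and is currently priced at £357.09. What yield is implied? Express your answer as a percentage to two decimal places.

P = C/r ⇒ r = C/P = £24.01/£357.09 = 0.067238

6.72%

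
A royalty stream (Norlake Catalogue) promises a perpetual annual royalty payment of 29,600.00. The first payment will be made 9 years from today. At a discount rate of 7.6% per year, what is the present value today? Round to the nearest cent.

Value at end of year 8: C / r = 29,600.00 / 0.076 = 389,473.6842
Discount to today: PV = 389,473.6842 / (1 + 0.076)^8 = 389,473.6842 / 1.796794 = 216,760.40

216760.40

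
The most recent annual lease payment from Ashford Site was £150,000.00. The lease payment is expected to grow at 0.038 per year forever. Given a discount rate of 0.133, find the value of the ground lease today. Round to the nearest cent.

D₁ = D₀ × (1 + g) = £150,000.00 × 1.038 = £155,700.0000
Growing perpetuity: P = D₁ / (r − g) = £155,700.0000 / (0.133 − 0.038) = £1,638,947.37

£1638947.37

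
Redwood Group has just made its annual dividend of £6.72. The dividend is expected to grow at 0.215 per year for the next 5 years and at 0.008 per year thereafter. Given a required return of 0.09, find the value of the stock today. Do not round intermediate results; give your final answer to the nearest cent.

£189.24

D_1 = 8.16480
D_2 = 9.92023
D_3 = 12.05308
D_4 = 14.64449
D_5 = 17.79306
Terminal value at year 5: TV = D_5×(1+g_2)/(r−g_2) = 17.93541/0.082 = 218.72445
P_0 = D_1/(1+r)^1 + D_2/(1+r)^2 + D_3/(1+r)^3 + D_4/(1+r)^4 + D_5/(1+r)^5 + TV/(1+r)^5
    = 7.49064 + 8.34966 + 9.30719 + 10.37453 + 11.56427 + 142.15589 = 189.24218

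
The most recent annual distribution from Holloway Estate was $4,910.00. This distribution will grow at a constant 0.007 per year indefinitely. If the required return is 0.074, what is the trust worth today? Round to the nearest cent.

$73796.57

D₁ = D₀ × (1 + g) = $4,910.00 × 1.007 = $4,944.3700
Growing perpetuity: P = D₁ / (r − g) = $4,944.3700 / (0.074 − 0.007) = $73,796.57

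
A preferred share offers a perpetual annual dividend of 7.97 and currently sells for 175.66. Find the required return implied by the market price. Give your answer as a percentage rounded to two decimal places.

4.54%

P = C/r ⇒ r = C/P = 7.97/175.66 = 0.045372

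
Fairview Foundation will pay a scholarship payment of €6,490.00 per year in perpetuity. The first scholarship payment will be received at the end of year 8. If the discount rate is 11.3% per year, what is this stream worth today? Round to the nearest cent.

Value at end of year 7: C / r = €6,490.00 / 0.113 = €57,433.6283
Discount to today: PV = €57,433.6283 / (1 + 0.113)^7 = €57,433.6283 / 2.115759 = €27,145.64

€27145.64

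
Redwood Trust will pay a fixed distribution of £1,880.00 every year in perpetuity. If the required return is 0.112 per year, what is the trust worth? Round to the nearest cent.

Level perpetuity: PV = C / r = £1,880.00 / 0.112 = £16,785.71

£16785.71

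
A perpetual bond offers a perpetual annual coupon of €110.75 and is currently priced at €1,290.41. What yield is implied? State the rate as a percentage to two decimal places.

P = C/r ⇒ r = C/P = €110.75/€1,290.41 = 0.085825

8.58%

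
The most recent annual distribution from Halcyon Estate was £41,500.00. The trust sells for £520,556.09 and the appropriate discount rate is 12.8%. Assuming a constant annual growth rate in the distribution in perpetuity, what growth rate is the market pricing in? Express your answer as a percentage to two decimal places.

P = D₀(1+g)/(r−g) ⇒ P(r−g) = D₀(1+g) ⇒ g(P+D₀) = P·r − D₀
g = (P·r − D₀)/(P + D₀) = (£520,556.09×0.128 − £41,500.00) / (£520,556.09 + £41,500.00) = 0.044713

4.47%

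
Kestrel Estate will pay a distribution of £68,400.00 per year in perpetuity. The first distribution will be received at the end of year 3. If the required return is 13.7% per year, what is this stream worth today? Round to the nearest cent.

Value at end of year 2: C / r = £68,400.00 / 0.137 = £499,270.0730
Discount to today: PV = £499,270.0730 / (1 + 0.137)^2 = £499,270.0730 / 1.292769 = £386,202.08

£386202.08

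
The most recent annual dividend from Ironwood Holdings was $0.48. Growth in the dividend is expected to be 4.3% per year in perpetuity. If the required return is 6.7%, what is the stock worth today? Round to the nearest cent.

D₁ = D₀ × (1 + g) = $0.48 × 1.043 = $0.5006
Growing perpetuity: P = D₁ / (r − g) = $0.5006 / (0.067 − 0.043) = $20.86

$20.86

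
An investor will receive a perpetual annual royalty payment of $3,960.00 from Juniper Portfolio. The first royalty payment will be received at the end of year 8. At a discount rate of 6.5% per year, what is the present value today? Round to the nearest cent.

Value at end of year 7: C / r = $3,960.00 / 0.065 = $60,923.0769
Discount to today: PV = $60,923.0769 / (1 + 0.065)^7 = $60,923.0769 / 1.553987 = $39,204.38

$39204.38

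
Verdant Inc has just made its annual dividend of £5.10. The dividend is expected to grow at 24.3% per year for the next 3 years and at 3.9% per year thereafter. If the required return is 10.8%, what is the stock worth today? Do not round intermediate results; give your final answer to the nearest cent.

D_1 = 6.33930
D_2 = 7.87975
D_3 = 9.79453
Terminal value at year 3: TV = D_3×(1+g_2)/(r−g_2) = 10.17652/0.069 = 147.48574
P_0 = D_1/(1+r)^1 + D_2/(1+r)^2 + D_3/(1+r)^3 + TV/(1+r)^3
    = 5.72139 + 6.41849 + 7.20053 + 108.42533 = 127.76573

£127.77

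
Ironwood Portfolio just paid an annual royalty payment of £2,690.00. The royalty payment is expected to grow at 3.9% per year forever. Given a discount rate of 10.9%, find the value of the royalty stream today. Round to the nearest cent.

D₁ = D₀ × (1 + g) = £2,690.00 × 1.039 = £2,794.9100
Growing perpetuity: P = D₁ / (r − g) = £2,794.9100 / (0.109 − 0.039) = £39,927.29

£39927.29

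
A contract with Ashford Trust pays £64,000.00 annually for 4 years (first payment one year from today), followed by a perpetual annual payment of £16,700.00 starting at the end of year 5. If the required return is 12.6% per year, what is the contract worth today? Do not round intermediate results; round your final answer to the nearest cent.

PV of 4-year annuity: £64,000.00 × [1 − (1+0.126)^−4] / 0.126 = 191959.22027
Perpetuity value at year 4: £16,700.00 / 0.126 = 132539.68254
PV of perpetuity: 132539.68254 / (1+0.126)^4 = 82450.32350
Total PV = 191959.22027 + 82450.32350 = 274409.54377

£274409.54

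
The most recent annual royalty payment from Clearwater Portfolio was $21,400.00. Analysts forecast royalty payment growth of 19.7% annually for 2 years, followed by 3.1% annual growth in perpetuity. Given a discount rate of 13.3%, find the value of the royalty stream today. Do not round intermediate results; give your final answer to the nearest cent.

$287930.05

D_1 = 25615.80000
D_2 = 30662.11260
Terminal value at year 2: TV = D_2×(1+g_2)/(r−g_2) = 31612.63809/0.102 = 309927.82442
P_0 = D_1/(1+r)^1 + D_2/(1+r)^2 + TV/(1+r)^2
    = 22608.82613 + 23885.93546 + 241435.28878 = 287930.05036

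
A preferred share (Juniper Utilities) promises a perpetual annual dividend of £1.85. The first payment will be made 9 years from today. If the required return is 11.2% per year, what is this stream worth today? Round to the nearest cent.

£7.07

Value at end of year 8: C / r = £1.85 / 0.112 = £16.5179
Discount to today: PV = £16.5179 / (1 + 0.112)^8 = £16.5179 / 2.337967 = £7.07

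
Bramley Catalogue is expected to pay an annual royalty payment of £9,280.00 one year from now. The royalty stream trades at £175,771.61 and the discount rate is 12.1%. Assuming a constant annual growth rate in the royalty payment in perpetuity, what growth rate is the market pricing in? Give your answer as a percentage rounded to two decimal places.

6.82%

P = D₁/(r−g) ⇒ g = r − D₁/P = 0.121 − £9,280.00/£175,771.61 = 0.068204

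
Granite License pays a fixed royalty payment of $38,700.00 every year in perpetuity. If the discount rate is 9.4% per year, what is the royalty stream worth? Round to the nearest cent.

$411702.13

Level perpetuity: PV = C / r = $38,700.00 / 0.094 = $411,702.13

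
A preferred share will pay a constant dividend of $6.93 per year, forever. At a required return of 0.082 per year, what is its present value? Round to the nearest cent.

$84.51

Level perpetuity: PV = C / r = $6.93 / 0.082 = $84.51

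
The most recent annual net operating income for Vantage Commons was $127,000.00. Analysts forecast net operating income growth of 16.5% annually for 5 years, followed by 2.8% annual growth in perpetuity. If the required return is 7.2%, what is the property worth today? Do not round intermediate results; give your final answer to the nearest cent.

D_1 = 147955.00000
D_2 = 172367.57500
D_3 = 200808.22488
D_4 = 233941.58198
D_5 = 272541.94301
Terminal value at year 5: TV = D_5×(1+g_2)/(r−g_2) = 280173.11741/0.044 = 6367570.85023
P_0 = D_1/(1+r)^1 + D_2/(1+r)^2 + D_3/(1+r)^3 + D_4/(1+r)^4 + D_5/(1+r)^5 + TV/(1+r)^5
    = 138017.72388 + 149991.27642 + 163003.57932 + 177144.74805 + 192512.71593 + 4497797.09027 = 5318467.13385

$5318467.13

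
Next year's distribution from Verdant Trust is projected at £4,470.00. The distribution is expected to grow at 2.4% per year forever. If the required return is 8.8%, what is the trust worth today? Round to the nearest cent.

Growing perpetuity: P = D₁ / (r − g) = £4,470.0000 / (0.088 − 0.024) = £69,843.75

£69843.75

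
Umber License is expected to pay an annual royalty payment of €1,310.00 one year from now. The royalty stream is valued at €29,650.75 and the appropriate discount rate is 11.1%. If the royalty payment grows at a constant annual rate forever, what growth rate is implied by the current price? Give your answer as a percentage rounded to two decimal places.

6.68%

P = D₁/(r−g) ⇒ g = r − D₁/P = 0.111 − €1,310.00/€29,650.75 = 0.066819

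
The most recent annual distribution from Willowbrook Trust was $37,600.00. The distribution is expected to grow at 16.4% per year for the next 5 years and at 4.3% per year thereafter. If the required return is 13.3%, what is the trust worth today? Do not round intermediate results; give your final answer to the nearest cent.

$702712.70

D_1 = 43766.40000
D_2 = 50944.08960
D_3 = 59298.92029
D_4 = 69023.94322
D_5 = 80343.86991
Terminal value at year 5: TV = D_5×(1+g_2)/(r−g_2) = 83798.65632/0.09 = 931096.18130
P_0 = D_1/(1+r)^1 + D_2/(1+r)^2 + D_3/(1+r)^3 + D_4/(1+r)^4 + D_5/(1+r)^5 + TV/(1+r)^5
    = 38628.77317 + 39685.69459 + 40771.53442 + 41887.08391 + 43033.15593 + 498706.46261 = 702712.70463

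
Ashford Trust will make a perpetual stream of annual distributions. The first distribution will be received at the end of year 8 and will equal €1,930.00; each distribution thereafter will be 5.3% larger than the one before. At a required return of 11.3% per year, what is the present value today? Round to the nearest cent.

€15203.37

Value at end of year 7: C₁ / (r − g) = €1,930.00 / (0.113 − 0.053) = €32,166.6667
Discount to today: PV = €32,166.6667 / (1 + 0.113)^7 = €32,166.6667 / 2.115759 = €15,203.37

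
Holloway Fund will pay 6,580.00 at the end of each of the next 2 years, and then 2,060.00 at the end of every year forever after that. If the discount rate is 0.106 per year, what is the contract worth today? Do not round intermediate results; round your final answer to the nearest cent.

27215.88

PV of 2-year annuity: 6,580.00 × [1 − (1+0.106)^−2] / 0.106 = 11328.54167
Perpetuity value at year 2: 2,060.00 / 0.106 = 19433.96226
PV of perpetuity: 19433.96226 / (1+0.106)^2 = 15887.33676
Total PV = 11328.54167 + 15887.33676 = 27215.87843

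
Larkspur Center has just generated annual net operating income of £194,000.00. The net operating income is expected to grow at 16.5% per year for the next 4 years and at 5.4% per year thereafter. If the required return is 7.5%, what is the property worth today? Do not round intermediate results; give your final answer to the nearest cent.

£14383117.12

D_1 = 226010.00000
D_2 = 263301.65000
D_3 = 306746.42225
D_4 = 357359.58192
Terminal value at year 4: TV = D_4×(1+g_2)/(r−g_2) = 376656.99934/0.021 = 17936047.58786
P_0 = D_1/(1+r)^1 + D_2/(1+r)^2 + D_3/(1+r)^3 + D_4/(1+r)^4 + TV/(1+r)^4
    = 210241.86047 + 227843.50460 + 246918.77475 + 267591.04426 + 13430521.93588 = 14383117.11996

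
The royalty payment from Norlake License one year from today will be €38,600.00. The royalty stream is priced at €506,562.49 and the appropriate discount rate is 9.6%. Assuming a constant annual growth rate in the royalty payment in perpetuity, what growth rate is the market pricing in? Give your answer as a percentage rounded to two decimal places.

P = D₁/(r−g) ⇒ g = r − D₁/P = 0.096 − €38,600.00/€506,562.49 = 0.019800

1.98%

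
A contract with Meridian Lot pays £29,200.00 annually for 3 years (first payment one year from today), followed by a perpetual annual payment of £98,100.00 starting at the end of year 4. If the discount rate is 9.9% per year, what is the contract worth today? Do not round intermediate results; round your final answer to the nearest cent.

£819262.89

PV of 3-year annuity: £29,200.00 × [1 − (1+0.099)^−3] / 0.099 = 72744.10994
Perpetuity value at year 3: £98,100.00 / 0.099 = 990909.09091
PV of perpetuity: 990909.09091 / (1+0.099)^3 = 746518.77633
Total PV = 72744.10994 + 746518.77633 = 819262.88628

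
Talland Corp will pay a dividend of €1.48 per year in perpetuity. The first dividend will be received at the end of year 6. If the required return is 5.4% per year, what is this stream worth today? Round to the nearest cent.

€21.07

Value at end of year 5: C / r = €1.48 / 0.054 = €27.4074
Discount to today: PV = €27.4074 / (1 + 0.054)^5 = €27.4074 / 1.300778 = €21.07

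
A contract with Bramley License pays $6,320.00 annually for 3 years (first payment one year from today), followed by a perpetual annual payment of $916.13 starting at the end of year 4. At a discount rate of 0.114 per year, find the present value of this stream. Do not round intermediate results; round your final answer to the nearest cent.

$21150.41

PV of 3-year annuity: $6,320.00 × [1 − (1+0.114)^−3] / 0.114 = 15337.46245
Perpetuity value at year 3: $916.13 / 0.114 = 8036.22807
PV of perpetuity: 8036.22807 / (1+0.114)^3 = 5812.95125
Total PV = 15337.46245 + 5812.95125 = 21150.41371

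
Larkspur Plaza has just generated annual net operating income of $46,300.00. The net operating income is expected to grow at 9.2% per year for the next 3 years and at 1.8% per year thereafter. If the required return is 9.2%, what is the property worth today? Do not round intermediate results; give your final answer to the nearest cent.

$775837.84

D_1 = 50559.60000
D_2 = 55211.08320
D_3 = 60290.50285
Terminal value at year 3: TV = D_3×(1+g_2)/(r−g_2) = 61375.73191/0.074 = 829401.78251
P_0 = D_1/(1+r)^1 + D_2/(1+r)^2 + D_3/(1+r)^3 + TV/(1+r)^3
    = 46300.00000 + 46300.00000 + 46300.00000 + 636937.83784 = 775837.83784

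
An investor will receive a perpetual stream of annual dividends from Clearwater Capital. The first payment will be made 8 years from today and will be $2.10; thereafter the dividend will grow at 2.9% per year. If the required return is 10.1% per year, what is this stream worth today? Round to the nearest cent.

Value at end of year 7: C₁ / (r − g) = $2.10 / (0.101 − 0.029) = $29.1667
Discount to today: PV = $29.1667 / (1 + 0.101)^7 = $29.1667 / 1.961152 = $14.87

$14.87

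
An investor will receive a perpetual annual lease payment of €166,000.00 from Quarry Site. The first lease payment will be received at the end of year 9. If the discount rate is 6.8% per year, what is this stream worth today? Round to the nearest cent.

€1442212.16

Value at end of year 8: C / r = €166,000.00 / 0.068 = €2,441,176.4706
Discount to today: PV = €2,441,176.4706 / (1 + 0.068)^8 = €2,441,176.4706 / 1.692661 = €1,442,212.16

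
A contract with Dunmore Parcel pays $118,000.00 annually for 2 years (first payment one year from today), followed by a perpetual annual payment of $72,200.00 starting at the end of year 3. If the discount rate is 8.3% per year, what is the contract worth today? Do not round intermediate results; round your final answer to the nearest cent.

PV of 2-year annuity: $118,000.00 × [1 − (1+0.083)^−2] / 0.083 = 209562.88276
Perpetuity value at year 2: $72,200.00 / 0.083 = 869879.51807
PV of perpetuity: 869879.51807 / (1+0.083)^2 = 741655.44913
Total PV = 209562.88276 + 741655.44913 = 951218.33189

$951218.33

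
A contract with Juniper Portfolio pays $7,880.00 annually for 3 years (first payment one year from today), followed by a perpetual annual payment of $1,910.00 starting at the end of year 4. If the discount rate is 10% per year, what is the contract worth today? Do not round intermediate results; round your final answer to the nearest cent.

$33946.51

PV of 3-year annuity: $7,880.00 × [1 − (1+0.1)^−3] / 0.1 = 19596.39369
Perpetuity value at year 3: $1,910.00 / 0.1 = 19100.00000
PV of perpetuity: 19100.00000 / (1+0.1)^3 = 14350.11270
Total PV = 19596.39369 + 14350.11270 = 33946.50639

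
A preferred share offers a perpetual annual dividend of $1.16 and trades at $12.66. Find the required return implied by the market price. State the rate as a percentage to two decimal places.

9.16%

P = C/r ⇒ r = C/P = $1.16/$12.66 = 0.091627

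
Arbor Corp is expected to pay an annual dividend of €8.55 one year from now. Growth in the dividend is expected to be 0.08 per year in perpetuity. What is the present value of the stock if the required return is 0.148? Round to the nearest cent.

€125.74

Growing perpetuity: P = D₁ / (r − g) = €8.5500 / (0.148 − 0.08) = €125.74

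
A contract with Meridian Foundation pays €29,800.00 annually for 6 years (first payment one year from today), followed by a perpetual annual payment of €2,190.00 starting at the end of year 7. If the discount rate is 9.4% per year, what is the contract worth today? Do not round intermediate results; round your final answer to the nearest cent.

PV of 6-year annuity: €29,800.00 × [1 − (1+0.094)^−6] / 0.094 = 132101.02379
Perpetuity value at year 6: €2,190.00 / 0.094 = 23297.87234
PV of perpetuity: 23297.87234 / (1+0.094)^6 = 13589.77697
Total PV = 132101.02379 + 13589.77697 = 145690.80076

€145690.80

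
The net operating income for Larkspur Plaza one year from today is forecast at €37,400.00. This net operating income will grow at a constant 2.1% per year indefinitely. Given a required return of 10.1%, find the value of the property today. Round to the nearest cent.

Growing perpetuity: P = D₁ / (r − g) = €37,400.0000 / (0.101 − 0.021) = €467,500.00

€467500.00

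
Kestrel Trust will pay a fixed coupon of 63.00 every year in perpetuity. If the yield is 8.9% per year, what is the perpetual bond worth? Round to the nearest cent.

Level perpetuity: PV = C / r = 63.00 / 0.089 = 707.87

707.87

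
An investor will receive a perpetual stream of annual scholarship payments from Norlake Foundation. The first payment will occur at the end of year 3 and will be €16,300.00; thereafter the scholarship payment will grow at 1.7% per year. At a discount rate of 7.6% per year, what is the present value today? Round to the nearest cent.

Value at end of year 2: C₁ / (r − g) = €16,300.00 / (0.076 − 0.017) = €276,271.1864
Discount to today: PV = €276,271.1864 / (1 + 0.076)^2 = €276,271.1864 / 1.157776 = €238,622.31

€238622.31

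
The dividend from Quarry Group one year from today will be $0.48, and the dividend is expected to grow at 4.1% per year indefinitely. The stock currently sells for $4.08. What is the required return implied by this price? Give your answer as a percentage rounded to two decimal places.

15.86%

P = D₁/(r − g) ⇒ r = D₁/P + g = $0.4800/$4.08 + 0.041 = 0.117647 + 0.041 = 0.158647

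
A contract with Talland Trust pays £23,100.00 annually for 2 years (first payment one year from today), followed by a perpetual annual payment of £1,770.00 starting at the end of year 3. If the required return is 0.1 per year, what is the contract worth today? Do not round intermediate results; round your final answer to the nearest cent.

PV of 2-year annuity: £23,100.00 × [1 − (1+0.1)^−2] / 0.1 = 40090.90909
Perpetuity value at year 2: £1,770.00 / 0.1 = 17700.00000
PV of perpetuity: 17700.00000 / (1+0.1)^2 = 14628.09917
Total PV = 40090.90909 + 14628.09917 = 54719.00826

£54719.01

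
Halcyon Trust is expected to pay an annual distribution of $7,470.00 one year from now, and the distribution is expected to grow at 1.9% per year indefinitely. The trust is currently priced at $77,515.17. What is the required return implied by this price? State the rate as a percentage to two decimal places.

11.54%

P = D₁/(r − g) ⇒ r = D₁/P + g = $7,470.0000/$77,515.17 + 0.019 = 0.096368 + 0.019 = 0.115368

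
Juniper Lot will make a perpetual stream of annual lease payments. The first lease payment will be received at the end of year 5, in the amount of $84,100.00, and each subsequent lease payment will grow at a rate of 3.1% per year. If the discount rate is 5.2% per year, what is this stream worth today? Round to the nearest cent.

Value at end of year 4: C₁ / (r − g) = $84,100.00 / (0.052 − 0.031) = $4,004,761.9048
Discount to today: PV = $4,004,761.9048 / (1 + 0.052)^4 = $4,004,761.9048 / 1.224794 = $3,269,743.93

$3269743.93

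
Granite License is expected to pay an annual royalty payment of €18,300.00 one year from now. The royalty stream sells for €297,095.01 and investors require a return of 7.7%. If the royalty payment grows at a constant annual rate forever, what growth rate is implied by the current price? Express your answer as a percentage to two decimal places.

P = D₁/(r−g) ⇒ g = r − D₁/P = 0.077 − €18,300.00/€297,095.01 = 0.015404

1.54%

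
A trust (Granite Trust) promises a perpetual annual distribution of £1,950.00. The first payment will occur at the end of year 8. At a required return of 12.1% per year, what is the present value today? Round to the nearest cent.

Value at end of year 7: C / r = £1,950.00 / 0.121 = £16,115.7025
Discount to today: PV = £16,115.7025 / (1 + 0.121)^7 = £16,115.7025 / 2.224535 = £7,244.53

£7244.53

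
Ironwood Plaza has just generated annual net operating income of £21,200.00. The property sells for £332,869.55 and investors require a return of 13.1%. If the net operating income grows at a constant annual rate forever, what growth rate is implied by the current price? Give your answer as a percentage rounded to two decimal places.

P = D₀(1+g)/(r−g) ⇒ P(r−g) = D₀(1+g) ⇒ g(P+D₀) = P·r − D₀
g = (P·r − D₀)/(P + D₀) = (£332,869.55×0.131 − £21,200.00) / (£332,869.55 + £21,200.00) = 0.063281

6.33%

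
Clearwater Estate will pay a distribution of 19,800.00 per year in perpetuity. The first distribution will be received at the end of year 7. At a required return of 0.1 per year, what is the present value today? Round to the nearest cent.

111765.84

Value at end of year 6: C / r = 19,800.00 / 0.1 = 198,000.0000
Discount to today: PV = 198,000.0000 / (1 + 0.1)^6 = 198,000.0000 / 1.771561 = 111,765.84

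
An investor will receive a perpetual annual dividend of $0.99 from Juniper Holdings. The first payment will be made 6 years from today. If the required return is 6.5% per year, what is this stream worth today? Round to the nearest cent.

$11.12

Value at end of year 5: C / r = $0.99 / 0.065 = $15.2308
Discount to today: PV = $15.2308 / (1 + 0.065)^5 = $15.2308 / 1.370087 = $11.12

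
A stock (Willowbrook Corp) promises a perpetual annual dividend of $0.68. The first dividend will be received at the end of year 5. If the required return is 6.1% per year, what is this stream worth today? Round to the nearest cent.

$8.80

Value at end of year 4: C / r = $0.68 / 0.061 = $11.1475
Discount to today: PV = $11.1475 / (1 + 0.061)^4 = $11.1475 / 1.267248 = $8.80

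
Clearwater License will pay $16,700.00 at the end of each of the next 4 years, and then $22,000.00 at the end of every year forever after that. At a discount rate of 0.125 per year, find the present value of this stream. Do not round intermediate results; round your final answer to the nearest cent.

PV of 4-year annuity: $16,700.00 × [1 − (1+0.125)^−4] / 0.125 = 50194.17772
Perpetuity value at year 4: $22,000.00 / 0.125 = 176000.00000
PV of perpetuity: 176000.00000 / (1+0.125)^4 = 109875.93355
Total PV = 50194.17772 + 109875.93355 = 160070.11126

$160070.11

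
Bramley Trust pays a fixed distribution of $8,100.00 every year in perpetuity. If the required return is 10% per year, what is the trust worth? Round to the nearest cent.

$81000.00

Level perpetuity: PV = C / r = $8,100.00 / 0.1 = $81,000.00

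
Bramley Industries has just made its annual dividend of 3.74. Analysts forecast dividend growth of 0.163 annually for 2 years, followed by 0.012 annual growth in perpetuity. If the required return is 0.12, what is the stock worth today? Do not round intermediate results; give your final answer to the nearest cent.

45.70

D_1 = 4.34962
D_2 = 5.05861
Terminal value at year 2: TV = D_2×(1+g_2)/(r−g_2) = 5.11931/0.108 = 47.40103
P_0 = D_1/(1+r)^1 + D_2/(1+r)^2 + TV/(1+r)^2
    = 3.88359 + 4.03269 + 37.78781 = 45.70409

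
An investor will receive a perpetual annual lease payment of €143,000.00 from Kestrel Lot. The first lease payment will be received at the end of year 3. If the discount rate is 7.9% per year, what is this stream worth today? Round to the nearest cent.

€1554769.66

Value at end of year 2: C / r = €143,000.00 / 0.079 = €1,810,126.5823
Discount to today: PV = €1,810,126.5823 / (1 + 0.079)^2 = €1,810,126.5823 / 1.164241 = €1,554,769.66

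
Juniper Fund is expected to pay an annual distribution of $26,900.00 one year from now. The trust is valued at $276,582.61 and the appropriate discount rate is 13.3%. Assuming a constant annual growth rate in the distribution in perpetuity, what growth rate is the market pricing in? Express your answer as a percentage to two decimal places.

P = D₁/(r−g) ⇒ g = r − D₁/P = 0.133 − $26,900.00/$276,582.61 = 0.035742

3.57%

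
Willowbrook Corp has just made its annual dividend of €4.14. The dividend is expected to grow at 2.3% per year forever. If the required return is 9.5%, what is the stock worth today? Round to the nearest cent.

D₁ = D₀ × (1 + g) = €4.14 × 1.023 = €4.2352
Growing perpetuity: P = D₁ / (r − g) = €4.2352 / (0.095 − 0.023) = €58.82

€58.82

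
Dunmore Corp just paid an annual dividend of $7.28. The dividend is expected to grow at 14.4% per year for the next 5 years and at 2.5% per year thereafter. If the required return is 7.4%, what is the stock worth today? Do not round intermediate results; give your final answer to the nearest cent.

D_1 = 8.32832
D_2 = 9.52760
D_3 = 10.89957
D_4 = 12.46911
D_5 = 14.26466
Terminal value at year 5: TV = D_5×(1+g_2)/(r−g_2) = 14.62128/0.049 = 298.39345
P_0 = D_1/(1+r)^1 + D_2/(1+r)^2 + D_3/(1+r)^3 + D_4/(1+r)^4 + D_5/(1+r)^5 + TV/(1+r)^5
    = 7.75449 + 8.25990 + 8.79826 + 9.37170 + 9.98252 + 208.81798 = 252.98484

$252.98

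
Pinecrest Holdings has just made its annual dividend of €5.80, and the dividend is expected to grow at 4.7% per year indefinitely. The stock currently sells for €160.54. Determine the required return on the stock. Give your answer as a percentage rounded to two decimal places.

D₁ = €5.80 × 1.047 = €6.0726
P = D₁/(r − g) ⇒ r = D₁/P + g = €6.0726/€160.54 + 0.047 = 0.037826 + 0.047 = 0.084826

8.48%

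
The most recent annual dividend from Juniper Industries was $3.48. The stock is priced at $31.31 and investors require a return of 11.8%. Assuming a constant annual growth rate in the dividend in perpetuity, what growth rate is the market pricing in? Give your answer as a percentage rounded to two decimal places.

P = D₀(1+g)/(r−g) ⇒ P(r−g) = D₀(1+g) ⇒ g(P+D₀) = P·r − D₀
g = (P·r − D₀)/(P + D₀) = ($31.31×0.118 − $3.48) / ($31.31 + $3.48) = 0.006168

0.62%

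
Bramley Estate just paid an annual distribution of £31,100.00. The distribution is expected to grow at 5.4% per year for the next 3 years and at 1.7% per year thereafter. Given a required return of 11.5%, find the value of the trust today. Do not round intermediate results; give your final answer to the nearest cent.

D_1 = 32779.40000
D_2 = 34549.48760
D_3 = 36415.15993
Terminal value at year 3: TV = D_3×(1+g_2)/(r−g_2) = 37034.21765/0.098 = 377900.18009
P_0 = D_1/(1+r)^1 + D_2/(1+r)^2 + D_3/(1+r)^3 + TV/(1+r)^3
    = 29398.56502 + 27790.21303 + 26269.85160 + 272616.72532 = 356075.35498

£356075.35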